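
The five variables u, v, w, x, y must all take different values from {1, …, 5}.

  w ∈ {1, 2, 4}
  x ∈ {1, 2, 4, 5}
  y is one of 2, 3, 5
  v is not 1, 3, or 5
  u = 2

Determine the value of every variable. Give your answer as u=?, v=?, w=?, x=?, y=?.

u=2, v=4, w=1, x=5, y=3

u has just one choice, so u = 2. Eliminate 2 elsewhere: v, w, x, y.
v's domain is down to {4}, so v = 4. So w, x can't be 4.
That leaves w = 1. Remove 1 from x.
x's domain is down to {5}, so x = 5. Eliminate 5 elsewhere: y.
y has just one choice, so y = 3.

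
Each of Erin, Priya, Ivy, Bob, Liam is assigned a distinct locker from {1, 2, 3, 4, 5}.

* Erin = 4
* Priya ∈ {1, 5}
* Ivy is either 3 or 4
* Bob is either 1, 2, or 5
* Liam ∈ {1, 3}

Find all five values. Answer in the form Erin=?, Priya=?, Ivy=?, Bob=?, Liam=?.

Erin must be 4 (only option left). So Ivy can't be 4.
Ivy must be 3 (only option left). Eliminate 3 elsewhere: Liam.
Liam must be 1 (only option left). Eliminate 1 elsewhere: Priya, Bob.
Priya's domain is down to {5}, so Priya = 5. So Bob can't be 5.
That leaves Bob = 2.

Erin=4, Priya=5, Ivy=3, Bob=2, Liam=1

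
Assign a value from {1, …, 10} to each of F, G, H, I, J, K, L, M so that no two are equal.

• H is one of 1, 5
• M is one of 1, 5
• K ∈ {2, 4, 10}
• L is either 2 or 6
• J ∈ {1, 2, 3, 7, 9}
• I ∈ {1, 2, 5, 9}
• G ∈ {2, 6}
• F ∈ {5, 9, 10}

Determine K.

G and L share exactly the 2 values {2, 6}; by pigeonhole those values go to them, so strike 2, 6 from I, J, K.
H and M share exactly the 2 values {1, 5}; by pigeonhole those values go to them, so strike 1, 5 from F, I, J.
I's domain is down to {9}, so I = 9. Strike 9 from F, J.
F's domain is down to {10}, so F = 10. So K can't be 10.
So K = 4.

4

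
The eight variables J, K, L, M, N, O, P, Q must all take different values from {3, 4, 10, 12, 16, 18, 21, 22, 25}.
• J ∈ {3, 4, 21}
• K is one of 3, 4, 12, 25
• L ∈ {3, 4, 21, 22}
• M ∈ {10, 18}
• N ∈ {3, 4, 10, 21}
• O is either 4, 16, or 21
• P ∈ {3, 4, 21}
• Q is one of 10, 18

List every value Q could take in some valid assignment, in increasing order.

The 2 variables M and Q are confined to {10, 18}, which locks those values in; drop them from N.
J, N, P between them cover only {3, 4, 21} — a naked triple. Remove those values from K, L, O.
L has just one choice, so L = 22.
That leaves O = 16.
No further eliminations apply; Q can still be any of 10, 18.

10, 18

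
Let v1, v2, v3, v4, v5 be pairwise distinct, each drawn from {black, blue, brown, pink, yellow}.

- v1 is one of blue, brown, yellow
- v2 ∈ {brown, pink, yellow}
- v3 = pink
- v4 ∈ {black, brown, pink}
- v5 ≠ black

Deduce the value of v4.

black

v3's domain is down to {pink}, so v3 = pink. Remove pink from v2, v4, v5.
The 4 still-open variables draw from only 4 values {black, blue, brown, yellow}, so each is used; only v4 can be black, hence v4 = black.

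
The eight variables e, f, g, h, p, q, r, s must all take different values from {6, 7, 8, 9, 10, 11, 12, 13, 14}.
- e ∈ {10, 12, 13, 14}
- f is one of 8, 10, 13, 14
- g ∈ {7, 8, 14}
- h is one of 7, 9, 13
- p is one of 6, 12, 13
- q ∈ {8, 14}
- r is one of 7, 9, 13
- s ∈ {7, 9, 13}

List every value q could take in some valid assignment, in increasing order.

8, 14

Among the 8 variables, 6 fits only p (and all 8 values in {6, 7, 8, 9, 10, 12, 13, 14} must be used), so p = 6.
The 7 still-open variables together cover exactly {7, 8, 9, 10, 12, 13, 14} — 7 values for 7 variables — and 12 appears only in e's list, so e = 12.
Among the 6 still-open variables, 10 fits only f (and all 6 values in {7, 8, 9, 10, 13, 14} must be used), so f = 10.
The 3 variables h, r, s are confined to {7, 9, 13}, which locks those values in; drop them from g.
No further eliminations apply; q can still be any of 8, 14.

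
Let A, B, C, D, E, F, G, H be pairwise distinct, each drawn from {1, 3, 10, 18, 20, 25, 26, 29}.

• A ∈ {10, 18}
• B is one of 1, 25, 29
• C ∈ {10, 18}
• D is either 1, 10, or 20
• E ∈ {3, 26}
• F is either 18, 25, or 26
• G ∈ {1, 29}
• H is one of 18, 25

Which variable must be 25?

H

Among the 8 variables, 3 fits only E (and all 8 values in {1, 3, 10, 18, 20, 25, 26, 29} must be used), so E = 3.
The 7 still-open variables draw from only 7 values {1, 10, 18, 20, 25, 26, 29}, so each is used; only D can be 20, hence D = 20.
The 6 still-open variables together cover exactly {1, 10, 18, 25, 26, 29} — 6 values for 6 variables — and 26 appears only in F's list, so F = 26.
The 2 variables A and C are confined to {10, 18}, which locks those values in; drop them from H.
So 25 goes to H.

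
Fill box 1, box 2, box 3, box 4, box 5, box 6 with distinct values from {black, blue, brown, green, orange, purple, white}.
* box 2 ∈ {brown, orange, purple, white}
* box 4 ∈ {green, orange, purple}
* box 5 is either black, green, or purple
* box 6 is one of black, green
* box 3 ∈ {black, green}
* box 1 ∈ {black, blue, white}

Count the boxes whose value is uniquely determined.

The 2 variables box 3 and box 6 are confined to {black, green}, which locks those values in; drop them from box 1, box 4, box 5.
That leaves box 5 = purple. Eliminate purple elsewhere: box 2, box 4.
box 4's domain is down to {orange}, so box 4 = orange. Strike orange from box 2.
Determined: box 4=orange, box 5=purple. The other boxes each still have more than one consistent value. That makes 2.

2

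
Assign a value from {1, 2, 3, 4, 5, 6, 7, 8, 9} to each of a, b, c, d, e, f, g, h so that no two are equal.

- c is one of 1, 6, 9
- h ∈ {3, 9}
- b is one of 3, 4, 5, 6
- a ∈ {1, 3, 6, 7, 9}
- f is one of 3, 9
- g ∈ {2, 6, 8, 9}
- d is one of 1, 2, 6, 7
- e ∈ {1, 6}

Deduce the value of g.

8

f and h between them cover only {3, 9} — a naked pair. Remove those values from a, b, c, g.
c and e share exactly the 2 values {1, 6}; by pigeonhole those values go to them, so strike 1, 6 from a, b, d, g.
a's domain is down to {7}, so a = 7. Remove 7 from d.
That leaves d = 2. So g can't be 2.
So g = 8.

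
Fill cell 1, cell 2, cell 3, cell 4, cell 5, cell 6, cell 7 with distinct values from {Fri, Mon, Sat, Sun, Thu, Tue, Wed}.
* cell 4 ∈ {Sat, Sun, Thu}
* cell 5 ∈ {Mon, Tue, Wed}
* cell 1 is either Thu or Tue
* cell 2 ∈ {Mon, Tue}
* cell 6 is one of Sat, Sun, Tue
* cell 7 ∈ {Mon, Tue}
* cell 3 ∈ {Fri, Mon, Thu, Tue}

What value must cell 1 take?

The 7 variables together cover exactly {Fri, Mon, Sat, Sun, Thu, Tue, Wed} — 7 values for 7 variables — and Fri appears only in cell 3's list, so cell 3 = Fri.
The 6 still-open variables draw from only 6 values {Mon, Sat, Sun, Thu, Tue, Wed}, so each is used; only cell 5 can be Wed, hence cell 5 = Wed.
cell 2 and cell 7 between them cover only {Mon, Tue} — a naked pair. Remove those values from cell 1, cell 6.
So cell 1 = Thu.

Thu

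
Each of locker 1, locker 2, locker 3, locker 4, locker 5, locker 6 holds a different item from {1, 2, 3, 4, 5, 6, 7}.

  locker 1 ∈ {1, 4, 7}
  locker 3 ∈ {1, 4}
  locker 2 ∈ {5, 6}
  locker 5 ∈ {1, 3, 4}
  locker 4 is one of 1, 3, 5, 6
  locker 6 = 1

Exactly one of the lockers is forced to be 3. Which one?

locker 5

locker 6's domain is down to {1}, so locker 6 = 1. Remove 1 from locker 1, locker 3, locker 4, locker 5.
locker 3 must be 4 (only option left). Remove 4 from locker 1, locker 5.
So 3 goes to locker 5.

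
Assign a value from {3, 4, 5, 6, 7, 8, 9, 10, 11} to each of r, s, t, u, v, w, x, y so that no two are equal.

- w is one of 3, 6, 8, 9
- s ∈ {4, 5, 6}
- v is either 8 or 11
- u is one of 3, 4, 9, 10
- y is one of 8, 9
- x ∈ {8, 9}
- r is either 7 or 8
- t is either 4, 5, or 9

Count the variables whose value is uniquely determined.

2

The 2 variables x and y are confined to {8, 9}, which locks those values in; drop them from r, t, u, v, w.
r has just one choice, so r = 7.
v's domain is down to {11}, so v = 11.
Determined: r=7, v=11. The other variables each still have more than one consistent value. That makes 2.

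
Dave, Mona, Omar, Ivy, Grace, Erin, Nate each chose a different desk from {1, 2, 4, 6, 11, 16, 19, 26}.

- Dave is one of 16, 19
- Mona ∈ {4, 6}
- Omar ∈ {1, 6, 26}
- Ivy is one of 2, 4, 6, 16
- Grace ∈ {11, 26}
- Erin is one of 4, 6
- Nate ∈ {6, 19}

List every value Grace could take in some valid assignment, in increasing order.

The 2 variables Mona and Erin are confined to {4, 6}, which locks those values in; drop them from Omar, Ivy, Nate.
Nate must be 19 (only option left). Eliminate 19 elsewhere: Dave.
Dave's domain is down to {16}, so Dave = 16. Remove 16 from Ivy.
Ivy must be 2 (only option left).
No further eliminations apply; Grace can still be any of 11, 26.

11, 26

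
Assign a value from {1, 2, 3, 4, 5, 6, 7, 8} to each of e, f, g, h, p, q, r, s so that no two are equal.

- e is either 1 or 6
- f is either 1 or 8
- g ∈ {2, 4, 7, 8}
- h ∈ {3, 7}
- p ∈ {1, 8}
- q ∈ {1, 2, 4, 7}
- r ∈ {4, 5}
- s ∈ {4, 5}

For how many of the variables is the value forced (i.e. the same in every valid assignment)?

2

The 8 variables together cover exactly {1, 2, 3, 4, 5, 6, 7, 8} — 8 values for 8 variables — and 3 appears only in h's list, so h = 3.
Among the 7 still-open variables, 6 fits only e (and all 7 values in {1, 2, 4, 5, 6, 7, 8} must be used), so e = 6.
f and p share exactly the 2 values {1, 8}; by pigeonhole those values go to them, so strike 1, 8 from g, q.
The 2 variables r and s are confined to {4, 5}, which locks those values in; drop them from g, q.
Determined: e=6, h=3. The other variables each still have more than one consistent value. That makes 2.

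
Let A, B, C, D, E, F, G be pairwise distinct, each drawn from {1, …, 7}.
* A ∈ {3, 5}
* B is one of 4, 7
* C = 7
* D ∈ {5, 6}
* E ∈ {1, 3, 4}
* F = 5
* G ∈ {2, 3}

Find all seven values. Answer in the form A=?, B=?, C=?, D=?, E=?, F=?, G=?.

C has just one choice, so C = 7. Strike 7 from B.
F's domain is down to {5}, so F = 5. Eliminate 5 elsewhere: A, D.
A has just one choice, so A = 3. So E, G can't be 3.
B has just one choice, so B = 4. Remove 4 from E.
D must be 6 (only option left).
E must be 1 (only option left).
G must be 2 (only option left).

A=3, B=4, C=7, D=6, E=1, F=5, G=2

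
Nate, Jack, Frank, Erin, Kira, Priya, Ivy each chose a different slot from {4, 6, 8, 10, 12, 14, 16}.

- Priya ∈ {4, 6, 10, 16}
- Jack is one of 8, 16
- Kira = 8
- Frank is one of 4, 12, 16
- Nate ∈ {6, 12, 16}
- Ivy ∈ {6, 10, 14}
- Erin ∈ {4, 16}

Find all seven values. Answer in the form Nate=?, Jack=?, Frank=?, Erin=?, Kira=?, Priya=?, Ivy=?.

Kira has just one choice, so Kira = 8. Strike 8 from Jack.
Jack's domain is down to {16}, so Jack = 16. So Nate, Frank, Erin, Priya can't be 16.
Erin's domain is down to {4}, so Erin = 4. Remove 4 from Frank, Priya.
Frank's domain is down to {12}, so Frank = 12. Eliminate 12 elsewhere: Nate.
That leaves Nate = 6. So Priya, Ivy can't be 6.
That leaves Priya = 10. So Ivy can't be 10.
Ivy must be 14 (only option left).

Nate=6, Jack=16, Frank=12, Erin=4, Kira=8, Priya=10, Ivy=14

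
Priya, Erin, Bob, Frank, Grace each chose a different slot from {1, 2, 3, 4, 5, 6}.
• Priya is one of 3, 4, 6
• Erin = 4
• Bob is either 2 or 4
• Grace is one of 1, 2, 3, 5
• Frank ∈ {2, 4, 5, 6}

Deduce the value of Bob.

Erin must be 4 (only option left). Strike 4 from Priya, Bob, Frank.
So Bob = 2.

2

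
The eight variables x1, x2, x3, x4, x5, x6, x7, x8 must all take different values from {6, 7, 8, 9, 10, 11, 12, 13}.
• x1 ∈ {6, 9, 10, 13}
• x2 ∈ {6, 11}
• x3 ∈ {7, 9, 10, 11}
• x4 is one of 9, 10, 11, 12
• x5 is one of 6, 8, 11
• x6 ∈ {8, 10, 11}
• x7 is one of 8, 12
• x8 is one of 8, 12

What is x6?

10

The 8 variables draw from only 8 values {6, 7, 8, 9, 10, 11, 12, 13}, so each is used; only x3 can be 7, hence x3 = 7.
The 7 still-open variables together cover exactly {6, 8, 9, 10, 11, 12, 13} — 7 values for 7 variables — and 13 appears only in x1's list, so x1 = 13.
Among the 6 still-open variables, 9 fits only x4 (and all 6 values in {6, 8, 9, 10, 11, 12} must be used), so x4 = 9.
Among the 5 still-open variables, 10 fits only x6 (and all 5 values in {6, 8, 10, 11, 12} must be used), so x6 = 10.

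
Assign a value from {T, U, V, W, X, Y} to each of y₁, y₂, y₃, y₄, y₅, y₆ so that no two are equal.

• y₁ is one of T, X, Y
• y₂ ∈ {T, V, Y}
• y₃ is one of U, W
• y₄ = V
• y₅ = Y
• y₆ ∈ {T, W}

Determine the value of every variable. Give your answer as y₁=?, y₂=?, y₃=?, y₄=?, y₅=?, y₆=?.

y₄'s domain is down to {V}, so y₄ = V. Remove V from y₂.
y₅'s domain is down to {Y}, so y₅ = Y. Eliminate Y elsewhere: y₁, y₂.
y₂'s domain is down to {T}, so y₂ = T. Remove T from y₁, y₆.
y₆ has just one choice, so y₆ = W. Eliminate W elsewhere: y₃.
y₁ must be X (only option left).
y₃ must be U (only option left).

y₁=X, y₂=T, y₃=U, y₄=V, y₅=Y, y₆=W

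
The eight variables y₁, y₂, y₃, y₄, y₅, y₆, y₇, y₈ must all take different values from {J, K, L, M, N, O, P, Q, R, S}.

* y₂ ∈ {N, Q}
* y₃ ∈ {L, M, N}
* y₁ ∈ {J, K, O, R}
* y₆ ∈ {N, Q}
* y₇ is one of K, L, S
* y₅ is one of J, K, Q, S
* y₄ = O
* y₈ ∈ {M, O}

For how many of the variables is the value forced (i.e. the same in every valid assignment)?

y₄'s domain is down to {O}, so y₄ = O. So y₁, y₈ can't be O.
y₈'s domain is down to {M}, so y₈ = M. Remove M from y₃.
The 2 variables y₂ and y₆ are confined to {N, Q}, which locks those values in; drop them from y₃, y₅.
y₃'s domain is down to {L}, so y₃ = L. Eliminate L elsewhere: y₇.
Determined: y₃=L, y₄=O, y₈=M. The other variables each still have more than one consistent value. That makes 3.

3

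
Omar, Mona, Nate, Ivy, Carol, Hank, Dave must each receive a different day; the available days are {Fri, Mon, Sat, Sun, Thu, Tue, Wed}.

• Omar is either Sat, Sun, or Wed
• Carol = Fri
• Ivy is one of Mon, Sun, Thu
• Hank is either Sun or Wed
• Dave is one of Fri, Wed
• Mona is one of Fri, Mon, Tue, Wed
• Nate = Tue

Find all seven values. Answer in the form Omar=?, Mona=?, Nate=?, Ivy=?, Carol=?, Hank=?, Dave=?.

Omar=Sat, Mona=Mon, Nate=Tue, Ivy=Thu, Carol=Fri, Hank=Sun, Dave=Wed

Nate has just one choice, so Nate = Tue. So Mona can't be Tue.
Carol's domain is down to {Fri}, so Carol = Fri. Strike Fri from Mona, Dave.
Dave's domain is down to {Wed}, so Dave = Wed. Remove Wed from Omar, Mona, Hank.
That leaves Mona = Mon. Remove Mon from Ivy.
That leaves Hank = Sun. Remove Sun from Omar, Ivy.
Omar must be Sat (only option left).
Ivy's domain is down to {Thu}, so Ivy = Thu.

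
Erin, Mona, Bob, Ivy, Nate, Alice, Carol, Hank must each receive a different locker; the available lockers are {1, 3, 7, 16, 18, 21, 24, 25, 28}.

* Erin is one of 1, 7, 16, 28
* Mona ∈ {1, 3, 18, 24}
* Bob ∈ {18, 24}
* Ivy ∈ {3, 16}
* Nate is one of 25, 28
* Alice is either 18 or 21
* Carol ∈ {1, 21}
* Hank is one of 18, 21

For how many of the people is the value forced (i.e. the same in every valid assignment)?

Alice and Hank share exactly the 2 values {18, 21}; by pigeonhole those values go to them, so strike 18, 21 from Mona, Bob, Carol.
Bob must be 24 (only option left). So Mona can't be 24.
That leaves Carol = 1. Strike 1 from Erin, Mona.
That leaves Mona = 3. Remove 3 from Ivy.
Ivy's domain is down to {16}, so Ivy = 16. Strike 16 from Erin.
Determined: Mona=3, Bob=24, Ivy=16, Carol=1. The other people each still have more than one consistent value. That makes 4.

4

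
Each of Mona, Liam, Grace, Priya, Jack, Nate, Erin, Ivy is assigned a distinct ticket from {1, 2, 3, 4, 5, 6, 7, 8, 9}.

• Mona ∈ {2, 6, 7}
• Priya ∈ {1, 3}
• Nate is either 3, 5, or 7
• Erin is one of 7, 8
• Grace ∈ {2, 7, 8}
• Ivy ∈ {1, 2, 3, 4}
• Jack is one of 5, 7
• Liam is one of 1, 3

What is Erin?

8

The 8 variables together cover exactly {1, 2, 3, 4, 5, 6, 7, 8} — 8 values for 8 variables — and 4 appears only in Ivy's list, so Ivy = 4.
The 7 still-open variables draw from only 7 values {1, 2, 3, 5, 6, 7, 8}, so each is used; only Mona can be 6, hence Mona = 6.
Among the 6 still-open variables, 2 fits only Grace (and all 6 values in {1, 2, 3, 5, 7, 8} must be used), so Grace = 2.
The 5 still-open variables draw from only 5 values {1, 3, 5, 7, 8}, so each is used; only Erin can be 8, hence Erin = 8.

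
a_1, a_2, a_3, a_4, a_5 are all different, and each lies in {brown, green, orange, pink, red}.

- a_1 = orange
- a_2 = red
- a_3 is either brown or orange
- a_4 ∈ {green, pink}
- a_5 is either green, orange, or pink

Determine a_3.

a_1 must be orange (only option left). Strike orange from a_3, a_5.
So a_3 = brown.

brown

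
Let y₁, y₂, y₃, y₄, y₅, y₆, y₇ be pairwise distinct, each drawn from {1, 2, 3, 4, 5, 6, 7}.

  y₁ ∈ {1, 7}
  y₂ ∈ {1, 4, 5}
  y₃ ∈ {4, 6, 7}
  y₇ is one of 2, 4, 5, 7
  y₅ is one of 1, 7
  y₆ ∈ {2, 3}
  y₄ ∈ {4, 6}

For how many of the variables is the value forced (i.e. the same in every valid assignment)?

The 7 variables draw from only 7 values {1, 2, 3, 4, 5, 6, 7}, so each is used; only y₆ can be 3, hence y₆ = 3.
Among the 6 still-open variables, 2 fits only y₇ (and all 6 values in {1, 2, 4, 5, 6, 7} must be used), so y₇ = 2.
Among the 5 still-open variables, 5 fits only y₂ (and all 5 values in {1, 4, 5, 6, 7} must be used), so y₂ = 5.
y₁ and y₅ between them cover only {1, 7} — a naked pair. Remove those values from y₃.
Determined: y₂=5, y₆=3, y₇=2. The other variables each still have more than one consistent value. That makes 3.

3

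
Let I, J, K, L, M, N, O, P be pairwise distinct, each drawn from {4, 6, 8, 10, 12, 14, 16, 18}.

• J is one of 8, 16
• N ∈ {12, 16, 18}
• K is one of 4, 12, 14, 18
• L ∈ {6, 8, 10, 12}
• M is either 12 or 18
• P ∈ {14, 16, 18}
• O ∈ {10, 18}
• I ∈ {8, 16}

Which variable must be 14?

Among the 8 variables, 4 fits only K (and all 8 values in {4, 6, 8, 10, 12, 14, 16, 18} must be used), so K = 4.
Among the 7 still-open variables, 6 fits only L (and all 7 values in {6, 8, 10, 12, 14, 16, 18} must be used), so L = 6.
Among the 6 still-open variables, 10 fits only O (and all 6 values in {8, 10, 12, 14, 16, 18} must be used), so O = 10.
Among the 5 still-open variables, 14 fits only P (and all 5 values in {8, 12, 14, 16, 18} must be used), so P = 14.

P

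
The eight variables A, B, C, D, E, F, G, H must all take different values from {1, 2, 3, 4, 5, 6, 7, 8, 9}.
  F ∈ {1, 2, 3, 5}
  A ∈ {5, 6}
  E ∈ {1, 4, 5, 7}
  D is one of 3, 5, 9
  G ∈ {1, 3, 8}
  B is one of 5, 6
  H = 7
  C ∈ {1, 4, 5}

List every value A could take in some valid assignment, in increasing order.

H's domain is down to {7}, so H = 7. So E can't be 7.
A and B share exactly the 2 values {5, 6}; by pigeonhole those values go to them, so strike 5, 6 from C, D, E, F.
C and E share exactly the 2 values {1, 4}; by pigeonhole those values go to them, so strike 1, 4 from F, G.
No further eliminations apply; A can still be any of 5, 6.

5, 6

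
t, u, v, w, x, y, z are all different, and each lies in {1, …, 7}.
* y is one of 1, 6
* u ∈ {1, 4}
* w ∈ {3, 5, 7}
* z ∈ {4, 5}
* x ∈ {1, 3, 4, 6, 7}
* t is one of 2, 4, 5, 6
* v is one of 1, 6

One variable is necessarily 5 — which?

z

Among the 7 variables, 2 fits only t (and all 7 values in {1, 2, 3, 4, 5, 6, 7} must be used), so t = 2.
v and y share exactly the 2 values {1, 6}; by pigeonhole those values go to them, so strike 1, 6 from u, x.
u has just one choice, so u = 4. Eliminate 4 elsewhere: x, z.
So 5 goes to z.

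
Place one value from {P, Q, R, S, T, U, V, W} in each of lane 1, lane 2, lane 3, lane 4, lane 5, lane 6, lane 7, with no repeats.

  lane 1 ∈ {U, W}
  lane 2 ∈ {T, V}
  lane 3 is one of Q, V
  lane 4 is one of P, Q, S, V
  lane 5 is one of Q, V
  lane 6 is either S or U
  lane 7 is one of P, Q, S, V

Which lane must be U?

Among the 7 variables, T fits only lane 2 (and all 7 values in {P, Q, S, T, U, V, W} must be used), so lane 2 = T.
Among the 6 still-open variables, W fits only lane 1 (and all 6 values in {P, Q, S, U, V, W} must be used), so lane 1 = W.
The 5 still-open variables draw from only 5 values {P, Q, S, U, V}, so each is used; only lane 6 can be U, hence lane 6 = U.

lane 6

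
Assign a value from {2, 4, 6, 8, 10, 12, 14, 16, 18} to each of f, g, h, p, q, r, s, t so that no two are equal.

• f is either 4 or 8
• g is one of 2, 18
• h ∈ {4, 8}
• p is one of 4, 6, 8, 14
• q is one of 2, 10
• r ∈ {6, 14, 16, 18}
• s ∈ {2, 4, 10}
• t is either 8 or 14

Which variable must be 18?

The 8 variables together cover exactly {2, 4, 6, 8, 10, 14, 16, 18} — 8 values for 8 variables — and 16 appears only in r's list, so r = 16.
Among the 7 still-open variables, 6 fits only p (and all 7 values in {2, 4, 6, 8, 10, 14, 18} must be used), so p = 6.
The 6 still-open variables together cover exactly {2, 4, 8, 10, 14, 18} — 6 values for 6 variables — and 14 appears only in t's list, so t = 14.
The 5 still-open variables together cover exactly {2, 4, 8, 10, 18} — 5 values for 5 variables — and 18 appears only in g's list, so g = 18.

g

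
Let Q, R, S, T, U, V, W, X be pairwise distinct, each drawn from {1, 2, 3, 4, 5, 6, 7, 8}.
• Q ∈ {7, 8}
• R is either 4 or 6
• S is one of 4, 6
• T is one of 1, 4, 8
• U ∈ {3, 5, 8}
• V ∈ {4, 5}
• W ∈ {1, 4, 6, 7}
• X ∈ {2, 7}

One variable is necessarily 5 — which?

The 8 variables together cover exactly {1, 2, 3, 4, 5, 6, 7, 8} — 8 values for 8 variables — and 2 appears only in X's list, so X = 2.
The 7 still-open variables draw from only 7 values {1, 3, 4, 5, 6, 7, 8}, so each is used; only U can be 3, hence U = 3.
The 6 still-open variables together cover exactly {1, 4, 5, 6, 7, 8} — 6 values for 6 variables — and 5 appears only in V's list, so V = 5.

V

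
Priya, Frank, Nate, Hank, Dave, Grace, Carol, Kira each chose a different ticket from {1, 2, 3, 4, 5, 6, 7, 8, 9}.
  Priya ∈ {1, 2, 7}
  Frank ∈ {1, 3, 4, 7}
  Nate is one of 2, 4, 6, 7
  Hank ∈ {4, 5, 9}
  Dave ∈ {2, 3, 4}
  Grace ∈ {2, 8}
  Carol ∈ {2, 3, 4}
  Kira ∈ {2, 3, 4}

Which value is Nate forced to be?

6

The 3 variables Dave, Carol, Kira are confined to {2, 3, 4}, which locks those values in; drop them from Priya, Frank, Nate, Hank, Grace.
That leaves Grace = 8.
The 2 variables Priya and Frank are confined to {1, 7}, which locks those values in; drop them from Nate.
So Nate = 6.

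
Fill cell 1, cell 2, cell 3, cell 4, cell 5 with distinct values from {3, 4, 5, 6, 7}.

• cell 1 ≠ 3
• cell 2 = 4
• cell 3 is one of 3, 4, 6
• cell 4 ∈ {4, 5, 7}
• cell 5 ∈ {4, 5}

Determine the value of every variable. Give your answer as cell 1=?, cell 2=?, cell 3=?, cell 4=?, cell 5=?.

cell 1=6, cell 2=4, cell 3=3, cell 4=7, cell 5=5

cell 2's domain is down to {4}, so cell 2 = 4. Eliminate 4 elsewhere: cell 1, cell 3, cell 4, cell 5.
cell 5's domain is down to {5}, so cell 5 = 5. Remove 5 from cell 1, cell 4.
cell 4's domain is down to {7}, so cell 4 = 7. Strike 7 from cell 1.
cell 1 must be 6 (only option left). So cell 3 can't be 6.
cell 3 has just one choice, so cell 3 = 3.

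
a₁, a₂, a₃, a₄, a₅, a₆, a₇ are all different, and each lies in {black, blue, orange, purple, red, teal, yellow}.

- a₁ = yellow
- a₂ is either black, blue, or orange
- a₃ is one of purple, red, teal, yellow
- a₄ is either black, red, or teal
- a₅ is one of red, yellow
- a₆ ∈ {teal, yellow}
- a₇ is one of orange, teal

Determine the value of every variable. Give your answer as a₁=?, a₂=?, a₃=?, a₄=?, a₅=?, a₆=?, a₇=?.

a₁=yellow, a₂=blue, a₃=purple, a₄=black, a₅=red, a₆=teal, a₇=orange

a₁ has just one choice, so a₁ = yellow. Eliminate yellow elsewhere: a₃, a₅, a₆.
a₅ must be red (only option left). Remove red from a₃, a₄.
a₆ must be teal (only option left). So a₃, a₄, a₇ can't be teal.
a₇ must be orange (only option left). Remove orange from a₂.
a₃ has just one choice, so a₃ = purple.
a₄ has just one choice, so a₄ = black. So a₂ can't be black.
a₂ has just one choice, so a₂ = blue.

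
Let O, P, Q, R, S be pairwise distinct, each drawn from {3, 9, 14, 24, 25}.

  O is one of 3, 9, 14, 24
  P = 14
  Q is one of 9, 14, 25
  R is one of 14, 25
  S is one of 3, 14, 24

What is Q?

9

P must be 14 (only option left). Remove 14 from O, Q, R, S.
R has just one choice, so R = 25. Strike 25 from Q.
So Q = 9.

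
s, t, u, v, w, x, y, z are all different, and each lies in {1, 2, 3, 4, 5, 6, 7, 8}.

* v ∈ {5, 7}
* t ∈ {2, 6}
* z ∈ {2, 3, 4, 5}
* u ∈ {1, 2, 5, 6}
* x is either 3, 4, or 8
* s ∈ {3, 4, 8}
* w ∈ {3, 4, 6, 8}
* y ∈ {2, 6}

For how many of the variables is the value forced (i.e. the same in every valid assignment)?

The 8 variables together cover exactly {1, 2, 3, 4, 5, 6, 7, 8} — 8 values for 8 variables — and 1 appears only in u's list, so u = 1.
The 7 still-open variables together cover exactly {2, 3, 4, 5, 6, 7, 8} — 7 values for 7 variables — and 7 appears only in v's list, so v = 7.
Among the 6 still-open variables, 5 fits only z (and all 6 values in {2, 3, 4, 5, 6, 8} must be used), so z = 5.
t and y between them cover only {2, 6} — a naked pair. Remove those values from w.
Determined: u=1, v=7, z=5. The other variables each still have more than one consistent value. That makes 3.

3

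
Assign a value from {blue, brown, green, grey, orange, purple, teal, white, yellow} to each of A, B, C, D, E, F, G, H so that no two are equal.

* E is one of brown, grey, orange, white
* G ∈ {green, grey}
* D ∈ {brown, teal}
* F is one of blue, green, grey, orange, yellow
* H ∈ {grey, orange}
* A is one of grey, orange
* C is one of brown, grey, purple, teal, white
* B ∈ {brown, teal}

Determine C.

A and H between them cover only {grey, orange} — a naked pair. Remove those values from C, E, F, G.
G must be green (only option left). Remove green from F.
B and D between them cover only {brown, teal} — a naked pair. Remove those values from C, E.
E's domain is down to {white}, so E = white. Strike white from C.
So C = purple.

purple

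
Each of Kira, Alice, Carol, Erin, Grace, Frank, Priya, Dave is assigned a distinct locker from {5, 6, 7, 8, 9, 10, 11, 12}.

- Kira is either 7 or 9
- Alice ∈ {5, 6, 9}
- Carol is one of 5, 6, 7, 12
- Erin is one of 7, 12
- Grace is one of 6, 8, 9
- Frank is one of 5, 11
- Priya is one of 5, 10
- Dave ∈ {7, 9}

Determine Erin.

Among the 8 variables, 8 fits only Grace (and all 8 values in {5, 6, 7, 8, 9, 10, 11, 12} must be used), so Grace = 8.
The 7 still-open variables together cover exactly {5, 6, 7, 9, 10, 11, 12} — 7 values for 7 variables — and 10 appears only in Priya's list, so Priya = 10.
Among the 6 still-open variables, 11 fits only Frank (and all 6 values in {5, 6, 7, 9, 11, 12} must be used), so Frank = 11.
Kira and Dave between them cover only {7, 9} — a naked pair. Remove those values from Alice, Carol, Erin.
So Erin = 12.

12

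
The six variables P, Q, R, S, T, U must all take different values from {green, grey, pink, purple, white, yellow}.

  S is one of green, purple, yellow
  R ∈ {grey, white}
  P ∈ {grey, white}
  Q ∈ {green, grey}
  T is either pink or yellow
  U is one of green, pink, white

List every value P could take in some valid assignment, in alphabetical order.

grey, white

The 6 variables together cover exactly {green, grey, pink, purple, white, yellow} — 6 values for 6 variables — and purple appears only in S's list, so S = purple.
The 5 still-open variables together cover exactly {green, grey, pink, white, yellow} — 5 values for 5 variables — and yellow appears only in T's list, so T = yellow.
Among the 4 still-open variables, pink fits only U (and all 4 values in {green, grey, pink, white} must be used), so U = pink.
The 3 still-open variables draw from only 3 values {green, grey, white}, so each is used; only Q can be green, hence Q = green.
No further eliminations apply; P can still be any of grey, white.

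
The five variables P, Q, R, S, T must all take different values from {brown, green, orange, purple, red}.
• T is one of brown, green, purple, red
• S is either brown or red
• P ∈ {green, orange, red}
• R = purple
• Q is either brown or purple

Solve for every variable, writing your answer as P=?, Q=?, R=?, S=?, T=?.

P=orange, Q=brown, R=purple, S=red, T=green

R's domain is down to {purple}, so R = purple. Eliminate purple elsewhere: Q, T.
That leaves Q = brown. Remove brown from S, T.
S must be red (only option left). Strike red from P, T.
That leaves T = green. Remove green from P.
P has just one choice, so P = orange.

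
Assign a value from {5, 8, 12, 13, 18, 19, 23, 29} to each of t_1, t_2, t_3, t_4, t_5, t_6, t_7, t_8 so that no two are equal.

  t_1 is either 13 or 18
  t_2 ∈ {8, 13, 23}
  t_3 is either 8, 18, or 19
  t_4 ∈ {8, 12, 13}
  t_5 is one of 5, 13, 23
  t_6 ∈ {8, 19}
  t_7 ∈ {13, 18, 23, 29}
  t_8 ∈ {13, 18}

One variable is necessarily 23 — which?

The 8 variables together cover exactly {5, 8, 12, 13, 18, 19, 23, 29} — 8 values for 8 variables — and 5 appears only in t_5's list, so t_5 = 5.
The 7 still-open variables draw from only 7 values {8, 12, 13, 18, 19, 23, 29}, so each is used; only t_4 can be 12, hence t_4 = 12.
The 6 still-open variables draw from only 6 values {8, 13, 18, 19, 23, 29}, so each is used; only t_7 can be 29, hence t_7 = 29.
The 5 still-open variables draw from only 5 values {8, 13, 18, 19, 23}, so each is used; only t_2 can be 23, hence t_2 = 23.

t_2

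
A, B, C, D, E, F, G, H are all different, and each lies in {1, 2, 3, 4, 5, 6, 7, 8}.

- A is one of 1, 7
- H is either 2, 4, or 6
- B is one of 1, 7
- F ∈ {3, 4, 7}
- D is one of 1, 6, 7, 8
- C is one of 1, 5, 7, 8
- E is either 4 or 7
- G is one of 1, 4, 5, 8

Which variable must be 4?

The 8 variables together cover exactly {1, 2, 3, 4, 5, 6, 7, 8} — 8 values for 8 variables — and 2 appears only in H's list, so H = 2.
The 7 still-open variables draw from only 7 values {1, 3, 4, 5, 6, 7, 8}, so each is used; only F can be 3, hence F = 3.
The 6 still-open variables together cover exactly {1, 4, 5, 6, 7, 8} — 6 values for 6 variables — and 6 appears only in D's list, so D = 6.
A and B between them cover only {1, 7} — a naked pair. Remove those values from C, E, G.
So 4 goes to E.

E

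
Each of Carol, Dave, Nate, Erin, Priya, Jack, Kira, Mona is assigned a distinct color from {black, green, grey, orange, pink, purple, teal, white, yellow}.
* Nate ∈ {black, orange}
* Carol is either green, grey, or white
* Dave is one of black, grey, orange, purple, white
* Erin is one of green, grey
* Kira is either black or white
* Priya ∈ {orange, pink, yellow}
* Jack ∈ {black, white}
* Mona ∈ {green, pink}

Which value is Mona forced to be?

pink

Among the 8 variables, purple fits only Dave (and all 8 values in {black, green, grey, orange, pink, purple, white, yellow} must be used), so Dave = purple.
The 7 still-open variables draw from only 7 values {black, green, grey, orange, pink, white, yellow}, so each is used; only Priya can be yellow, hence Priya = yellow.
The 6 still-open variables draw from only 6 values {black, green, grey, orange, pink, white}, so each is used; only Nate can be orange, hence Nate = orange.
The 5 still-open variables together cover exactly {black, green, grey, pink, white} — 5 values for 5 variables — and pink appears only in Mona's list, so Mona = pink.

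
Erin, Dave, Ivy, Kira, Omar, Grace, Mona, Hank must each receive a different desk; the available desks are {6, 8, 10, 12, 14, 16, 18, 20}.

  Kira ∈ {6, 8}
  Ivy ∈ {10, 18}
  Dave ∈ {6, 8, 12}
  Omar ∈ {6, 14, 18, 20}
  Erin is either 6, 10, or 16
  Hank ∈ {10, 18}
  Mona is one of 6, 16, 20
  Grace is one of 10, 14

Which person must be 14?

The 8 variables together cover exactly {6, 8, 10, 12, 14, 16, 18, 20} — 8 values for 8 variables — and 12 appears only in Dave's list, so Dave = 12.
The 7 still-open variables together cover exactly {6, 8, 10, 14, 16, 18, 20} — 7 values for 7 variables — and 8 appears only in Kira's list, so Kira = 8.
The 2 variables Ivy and Hank are confined to {10, 18}, which locks those values in; drop them from Erin, Omar, Grace.
So 14 goes to Grace.

Grace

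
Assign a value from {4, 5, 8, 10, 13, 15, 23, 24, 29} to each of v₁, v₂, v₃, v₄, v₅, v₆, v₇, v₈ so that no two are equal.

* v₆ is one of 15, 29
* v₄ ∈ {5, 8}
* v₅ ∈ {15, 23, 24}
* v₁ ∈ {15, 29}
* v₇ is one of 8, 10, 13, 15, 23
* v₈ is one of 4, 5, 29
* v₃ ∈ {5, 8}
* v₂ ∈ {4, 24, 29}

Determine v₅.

v₁ and v₆ share exactly the 2 values {15, 29}; by pigeonhole those values go to them, so strike 15, 29 from v₂, v₅, v₇, v₈.
v₃ and v₄ share exactly the 2 values {5, 8}; by pigeonhole those values go to them, so strike 5, 8 from v₇, v₈.
That leaves v₈ = 4. So v₂ can't be 4.
v₂'s domain is down to {24}, so v₂ = 24. Strike 24 from v₅.
So v₅ = 23.

23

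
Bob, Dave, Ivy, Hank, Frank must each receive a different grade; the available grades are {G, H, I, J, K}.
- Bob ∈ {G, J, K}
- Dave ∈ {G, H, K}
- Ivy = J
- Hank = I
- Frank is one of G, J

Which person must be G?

Frank

Ivy must be J (only option left). Eliminate J elsewhere: Bob, Frank.
So G goes to Frank.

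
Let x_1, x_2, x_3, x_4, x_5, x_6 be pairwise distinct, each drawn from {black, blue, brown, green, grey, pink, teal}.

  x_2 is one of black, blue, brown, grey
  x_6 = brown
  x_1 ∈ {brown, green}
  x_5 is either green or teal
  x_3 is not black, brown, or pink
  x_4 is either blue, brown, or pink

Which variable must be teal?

x_5

x_6 has just one choice, so x_6 = brown. Remove brown from x_1, x_2, x_4.
x_1 must be green (only option left). Remove green from x_3, x_5.
So teal goes to x_5.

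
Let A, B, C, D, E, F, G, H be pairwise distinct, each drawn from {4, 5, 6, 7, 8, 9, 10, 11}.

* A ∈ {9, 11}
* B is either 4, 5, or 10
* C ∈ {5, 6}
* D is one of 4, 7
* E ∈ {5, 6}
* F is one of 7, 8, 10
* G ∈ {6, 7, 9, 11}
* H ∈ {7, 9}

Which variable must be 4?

The 8 variables together cover exactly {4, 5, 6, 7, 8, 9, 10, 11} — 8 values for 8 variables — and 8 appears only in F's list, so F = 8.
The 7 still-open variables draw from only 7 values {4, 5, 6, 7, 9, 10, 11}, so each is used; only B can be 10, hence B = 10.
The 6 still-open variables draw from only 6 values {4, 5, 6, 7, 9, 11}, so each is used; only D can be 4, hence D = 4.

D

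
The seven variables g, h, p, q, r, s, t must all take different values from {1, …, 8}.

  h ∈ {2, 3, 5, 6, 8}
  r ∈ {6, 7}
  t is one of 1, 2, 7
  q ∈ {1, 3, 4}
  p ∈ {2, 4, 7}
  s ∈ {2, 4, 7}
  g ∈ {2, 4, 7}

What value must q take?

The 3 variables g, p, s are confined to {2, 4, 7}, which locks those values in; drop them from h, q, r, t.
r's domain is down to {6}, so r = 6. Strike 6 from h.
That leaves t = 1. So q can't be 1.
So q = 3.

3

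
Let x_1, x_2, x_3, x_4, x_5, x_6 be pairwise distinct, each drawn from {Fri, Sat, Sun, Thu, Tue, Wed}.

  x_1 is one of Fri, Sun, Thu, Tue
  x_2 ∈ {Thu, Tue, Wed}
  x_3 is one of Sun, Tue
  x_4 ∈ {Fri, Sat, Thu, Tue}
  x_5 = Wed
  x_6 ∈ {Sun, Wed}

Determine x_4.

Sat

x_5's domain is down to {Wed}, so x_5 = Wed. So x_2, x_6 can't be Wed.
x_6's domain is down to {Sun}, so x_6 = Sun. Eliminate Sun elsewhere: x_1, x_3.
x_3 must be Tue (only option left). So x_1, x_2, x_4 can't be Tue.
x_2 must be Thu (only option left). So x_1, x_4 can't be Thu.
That leaves x_1 = Fri. Strike Fri from x_4.
So x_4 = Sat.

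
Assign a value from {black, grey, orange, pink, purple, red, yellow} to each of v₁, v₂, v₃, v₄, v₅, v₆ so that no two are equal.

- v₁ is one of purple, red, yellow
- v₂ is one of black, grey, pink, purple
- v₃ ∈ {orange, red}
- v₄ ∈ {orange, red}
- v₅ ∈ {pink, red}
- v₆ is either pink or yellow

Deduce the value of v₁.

purple

The 2 variables v₃ and v₄ are confined to {orange, red}, which locks those values in; drop them from v₁, v₅.
v₅ must be pink (only option left). So v₂, v₆ can't be pink.
v₆ must be yellow (only option left). Strike yellow from v₁.
So v₁ = purple.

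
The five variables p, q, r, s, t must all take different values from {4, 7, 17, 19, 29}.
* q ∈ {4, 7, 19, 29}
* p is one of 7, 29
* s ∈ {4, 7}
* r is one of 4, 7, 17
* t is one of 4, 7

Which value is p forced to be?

29

The 5 variables together cover exactly {4, 7, 17, 19, 29} — 5 values for 5 variables — and 17 appears only in r's list, so r = 17.
Among the 4 still-open variables, 19 fits only q (and all 4 values in {4, 7, 19, 29} must be used), so q = 19.
Among the 3 still-open variables, 29 fits only p (and all 3 values in {4, 7, 29} must be used), so p = 29.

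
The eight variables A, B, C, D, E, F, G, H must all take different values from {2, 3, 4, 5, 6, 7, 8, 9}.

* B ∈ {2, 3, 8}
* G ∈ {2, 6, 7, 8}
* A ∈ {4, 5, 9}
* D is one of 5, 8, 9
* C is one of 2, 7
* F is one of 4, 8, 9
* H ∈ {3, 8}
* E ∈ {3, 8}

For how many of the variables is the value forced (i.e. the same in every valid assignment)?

The 8 variables together cover exactly {2, 3, 4, 5, 6, 7, 8, 9} — 8 values for 8 variables — and 6 appears only in G's list, so G = 6.
The 7 still-open variables together cover exactly {2, 3, 4, 5, 7, 8, 9} — 7 values for 7 variables — and 7 appears only in C's list, so C = 7.
The 6 still-open variables draw from only 6 values {2, 3, 4, 5, 8, 9}, so each is used; only B can be 2, hence B = 2.
E and H share exactly the 2 values {3, 8}; by pigeonhole those values go to them, so strike 3, 8 from D, F.
Determined: B=2, C=7, G=6. The other variables each still have more than one consistent value. That makes 3.

3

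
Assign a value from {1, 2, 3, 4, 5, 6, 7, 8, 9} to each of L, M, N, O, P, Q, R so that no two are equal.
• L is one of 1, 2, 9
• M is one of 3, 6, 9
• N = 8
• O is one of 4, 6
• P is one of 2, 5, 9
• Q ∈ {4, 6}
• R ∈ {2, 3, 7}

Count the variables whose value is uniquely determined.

1

N has just one choice, so N = 8.
O and Q between them cover only {4, 6} — a naked pair. Remove those values from M.
Determined: N=8. The other variables each still have more than one consistent value. That makes 1.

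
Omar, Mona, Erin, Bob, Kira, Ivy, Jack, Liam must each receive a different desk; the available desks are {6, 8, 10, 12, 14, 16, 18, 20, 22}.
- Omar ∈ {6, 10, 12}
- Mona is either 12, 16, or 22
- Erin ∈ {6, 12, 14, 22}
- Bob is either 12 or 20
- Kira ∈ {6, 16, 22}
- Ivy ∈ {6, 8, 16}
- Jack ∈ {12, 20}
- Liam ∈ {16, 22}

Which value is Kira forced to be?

6

Among the 8 variables, 8 fits only Ivy (and all 8 values in {6, 8, 10, 12, 14, 16, 20, 22} must be used), so Ivy = 8.
The 7 still-open variables draw from only 7 values {6, 10, 12, 14, 16, 20, 22}, so each is used; only Omar can be 10, hence Omar = 10.
Among the 6 still-open variables, 14 fits only Erin (and all 6 values in {6, 12, 14, 16, 20, 22} must be used), so Erin = 14.
Among the 5 still-open variables, 6 fits only Kira (and all 5 values in {6, 12, 16, 20, 22} must be used), so Kira = 6.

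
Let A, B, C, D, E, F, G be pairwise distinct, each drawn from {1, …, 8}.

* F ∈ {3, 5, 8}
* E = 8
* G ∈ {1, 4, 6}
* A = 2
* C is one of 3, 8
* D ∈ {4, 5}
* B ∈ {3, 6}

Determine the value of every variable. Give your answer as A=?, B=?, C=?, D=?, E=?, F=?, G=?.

A's domain is down to {2}, so A = 2.
E's domain is down to {8}, so E = 8. So C, F can't be 8.
C has just one choice, so C = 3. Eliminate 3 elsewhere: B, F.
That leaves F = 5. Strike 5 from D.
B's domain is down to {6}, so B = 6. Remove 6 from G.
D must be 4 (only option left). Remove 4 from G.
G's domain is down to {1}, so G = 1.

A=2, B=6, C=3, D=4, E=8, F=5, G=1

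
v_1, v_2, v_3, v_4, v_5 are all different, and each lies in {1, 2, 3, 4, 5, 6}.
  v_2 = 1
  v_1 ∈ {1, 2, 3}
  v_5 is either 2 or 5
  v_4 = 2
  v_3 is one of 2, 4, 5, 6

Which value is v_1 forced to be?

v_2 must be 1 (only option left). Strike 1 from v_1.
That leaves v_4 = 2. Eliminate 2 elsewhere: v_1, v_3, v_5.
So v_1 = 3.

3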